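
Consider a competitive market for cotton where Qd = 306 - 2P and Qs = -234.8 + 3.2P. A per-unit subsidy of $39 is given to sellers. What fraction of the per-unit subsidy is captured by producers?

Pre-subsidy: 306 - 2P = -234.8 + 3.2P gives P* = 104, Q* = 98.
With the subsidy, sellers receive Ps = Pb + 39 for each unit, where Pb is the price buyers pay.
Supply in terms of Pb becomes Qs = -234.8 + 3.2(Pb + 39) = -110 + 3.2Pb. Setting this equal to demand: 306 - 2Pb = -110 + 3.2Pb, so Pb = 80.
Sellers receive Ps = 80 + 39 = 119; Q' = 306 − 2·80 = 146.
Buyers' price falls by P* − Pb = 104 − 80 = 24; sellers' price rises by Ps − P* = 119 − 104 = 15.
So producers capture 15/39 = 5/13 of each unit of subsidy.

Producer share = 5/13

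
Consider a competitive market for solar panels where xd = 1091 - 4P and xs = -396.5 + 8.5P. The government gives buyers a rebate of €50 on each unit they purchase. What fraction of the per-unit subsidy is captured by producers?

Pre-subsidy: 1091 - 4P = -396.5 + 8.5P gives P* = 119, x* = 615.
With the rebate, buyers effectively pay Pb = Ps − 50, where Ps is the price sellers receive.
Demand in terms of Ps becomes xd = 1091 − 4(Ps − 50) = 1291 - 4Ps. Setting this equal to supply: 1291 - 4Ps = -396.5 + 8.5Ps, so Ps = 135.
Buyers pay Pb = 135 − 50 = 85; x' = -396.5 + 8.5·135 = 751.
Buyers' price falls by P* − Pb = 119 − 85 = 34; sellers' price rises by Ps − P* = 135 − 119 = 16.
So producers capture 16/50 = 0.32 of each unit of subsidy.

Producer share = 0.32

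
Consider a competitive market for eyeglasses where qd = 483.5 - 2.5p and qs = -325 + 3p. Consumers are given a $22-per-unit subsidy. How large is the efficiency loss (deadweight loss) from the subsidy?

Pre-subsidy: 483.5 - 2.5p = -325 + 3p gives p* = 147, q* = 116.
With the rebate, buyers effectively pay pb = ps − 22, where ps is the price sellers receive.
Demand in terms of ps becomes qd = 483.5 − 2.5(ps − 22) = 538.5 - 2.5ps. Setting this equal to supply: 538.5 - 2.5ps = -325 + 3ps, so ps = 157.
Buyers pay pb = 157 − 22 = 135; q' = -325 + 3·157 = 146.
The subsidy expands output by 146 − 116 = 30 past the efficient level; on those units the gap between marginal cost and willingness to pay runs from 0 up to 22.
DWL = ½ × 22 × 30 = 330.

Deadweight loss = $330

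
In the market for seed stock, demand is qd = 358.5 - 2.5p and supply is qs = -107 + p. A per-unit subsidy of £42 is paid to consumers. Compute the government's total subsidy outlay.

Pre-subsidy: 358.5 - 2.5p = -107 + p gives p* = 133, q* = 26.
With the rebate, buyers effectively pay pb = ps − 42, where ps is the price sellers receive.
Demand in terms of ps becomes qd = 358.5 − 2.5(ps − 42) = 463.5 - 2.5ps. Setting this equal to supply: 463.5 - 2.5ps = -107 + ps, so ps = 163.
Buyers pay pb = 163 − 42 = 121; q' = -107 + 1·163 = 56.
Government outlay = subsidy × quantity = 42 × 56 = 2352.

Government cost = £2352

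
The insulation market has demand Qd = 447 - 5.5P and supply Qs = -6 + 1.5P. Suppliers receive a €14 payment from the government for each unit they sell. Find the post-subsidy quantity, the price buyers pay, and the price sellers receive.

Pre-subsidy: 447 - 5.5P = -6 + 1.5P gives P* = 453/7, Q* = 1275/14.
With the subsidy, sellers receive Ps = Pb + 14 for each unit, where Pb is the price buyers pay.
Supply in terms of Pb becomes Qs = -6 + 1.5(Pb + 14) = 15 + 1.5Pb. Setting this equal to demand: 447 - 5.5Pb = 15 + 1.5Pb, so Pb = 432/7.
Sellers receive Ps = 432/7 + 14 = 530/7; Q' = 447 − 5.5·(432/7) = 753/7.

Q' = 753/7; buyers pay 432/7; sellers receive 530/7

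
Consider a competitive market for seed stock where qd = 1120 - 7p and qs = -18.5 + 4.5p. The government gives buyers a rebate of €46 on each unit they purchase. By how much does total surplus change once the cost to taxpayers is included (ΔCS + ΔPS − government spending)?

Net change in total surplus = -€2898

Pre-subsidy: 1120 - 7p = -18.5 + 4.5p gives p* = 99, q* = 427.
With the rebate, buyers effectively pay pb = ps − 46, where ps is the price sellers receive.
Demand in terms of ps becomes qd = 1120 − 7(ps − 46) = 1442 - 7ps. Setting this equal to supply: 1442 - 7ps = -18.5 + 4.5ps, so ps = 127.
Buyers pay pb = 127 − 46 = 81; q' = -18.5 + 4.5·127 = 553.
ΔCS = ½(427 + 553)(99 − 81) = 8820; ΔPS = ½(427 + 553)(127 − 99) = 13720.
Government spending = 46 × 553 = 25438.
Net change = 8820 + 13720 − 25438 = -2898. The loss equals the DWL triangle ½·46·126.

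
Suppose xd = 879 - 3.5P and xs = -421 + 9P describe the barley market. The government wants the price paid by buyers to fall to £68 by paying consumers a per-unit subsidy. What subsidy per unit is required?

At a buyer price of 68, quantity demanded is 879 − 3.5·68 = 641.
Sellers supply 641 only when they receive Ps with -421 + 9·Ps = 641, i.e. Ps = 118.
s = Ps − Pb = 118 − 68 = 50.

Required subsidy s = £50 per unit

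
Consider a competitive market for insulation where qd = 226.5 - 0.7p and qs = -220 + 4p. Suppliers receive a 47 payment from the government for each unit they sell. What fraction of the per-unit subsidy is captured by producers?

Pre-subsidy: 226.5 - 0.7p = -220 + 4p gives p* = 95, q* = 160.
With the subsidy, sellers receive ps = pb + 47 for each unit, where pb is the price buyers pay.
Supply in terms of pb becomes qs = -220 + 4(pb + 47) = -32 + 4pb. Setting this equal to demand: 226.5 - 0.7pb = -32 + 4pb, so pb = 55.
Sellers receive ps = 55 + 47 = 102; q' = 226.5 − 0.7·55 = 188.
Buyers' price falls by p* − pb = 95 − 55 = 40; sellers' price rises by ps − p* = 102 − 95 = 7.
So producers capture 7/47 = 7/47 of each unit of subsidy.

Producer share = 7/47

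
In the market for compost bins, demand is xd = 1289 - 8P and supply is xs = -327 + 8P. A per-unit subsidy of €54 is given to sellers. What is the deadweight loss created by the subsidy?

Deadweight loss = €5832

Pre-subsidy: 1289 - 8P = -327 + 8P gives P* = 101, x* = 481.
With the subsidy, sellers receive Ps = Pb + 54 for each unit, where Pb is the price buyers pay.
Supply in terms of Pb becomes xs = -327 + 8(Pb + 54) = 105 + 8Pb. Setting this equal to demand: 1289 - 8Pb = 105 + 8Pb, so Pb = 74.
Sellers receive Ps = 74 + 54 = 128; x' = 1289 − 8·74 = 697.
The subsidy expands output by 697 − 481 = 216 past the efficient level; on those units the gap between marginal cost and willingness to pay runs from 0 up to 54.
DWL = ½ × 54 × 216 = 5832.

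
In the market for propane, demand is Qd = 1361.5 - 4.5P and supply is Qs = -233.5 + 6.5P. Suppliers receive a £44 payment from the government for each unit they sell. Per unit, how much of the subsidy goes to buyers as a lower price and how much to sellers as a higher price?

Buyers gain £26 per unit; sellers gain £18 per unit

Pre-subsidy: 1361.5 - 4.5P = -233.5 + 6.5P gives P* = 145, Q* = 709.
With the subsidy, sellers receive Ps = Pb + 44 for each unit, where Pb is the price buyers pay.
Supply in terms of Pb becomes Qs = -233.5 + 6.5(Pb + 44) = 52.5 + 6.5Pb. Setting this equal to demand: 1361.5 - 4.5Pb = 52.5 + 6.5Pb, so Pb = 119.
Sellers receive Ps = 119 + 44 = 163; Q' = 1361.5 − 4.5·119 = 826.
Buyers' price falls by P* − Pb = 145 − 119 = 26; sellers' price rises by Ps − P* = 163 − 145 = 18.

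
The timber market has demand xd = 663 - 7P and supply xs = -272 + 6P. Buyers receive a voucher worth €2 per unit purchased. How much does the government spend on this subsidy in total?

Pre-subsidy: 663 - 7P = -272 + 6P gives P* = 935/13, x* = 2074/13.
With the rebate, buyers effectively pay Pb = Ps − 2, where Ps is the price sellers receive.
Demand in terms of Ps becomes xd = 663 − 7(Ps − 2) = 677 - 7Ps. Setting this equal to supply: 677 - 7Ps = -272 + 6Ps, so Ps = 73.
Buyers pay Pb = 73 − 2 = 71; x' = -272 + 6·73 = 166.
Government outlay = subsidy × quantity = 2 × 166 = 332.

Government cost = €332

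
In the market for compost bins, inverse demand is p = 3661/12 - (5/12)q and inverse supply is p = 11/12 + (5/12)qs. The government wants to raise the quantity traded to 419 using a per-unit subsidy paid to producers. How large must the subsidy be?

At q = 419, from the demand curve buyers pay pb = 3661/12 − (5/12)·419 = 130.5; from the supply curve sellers need ps = 11/12 + (5/12)·419 = 175.5.
The subsidy must fill the gap: s = ps − pb = 175.5 − 130.5 = 45.

Required subsidy s = 45 per unit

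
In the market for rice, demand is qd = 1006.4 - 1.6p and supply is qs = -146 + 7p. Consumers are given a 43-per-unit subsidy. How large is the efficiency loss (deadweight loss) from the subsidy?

Deadweight loss = 1204

Pre-subsidy: 1006.4 - 1.6p = -146 + 7p gives p* = 134, q* = 792.
With the rebate, buyers effectively pay pb = ps − 43, where ps is the price sellers receive.
Demand in terms of ps becomes qd = 1006.4 − 1.6(ps − 43) = 1075.2 - 1.6ps. Setting this equal to supply: 1075.2 - 1.6ps = -146 + 7ps, so ps = 142.
Buyers pay pb = 142 − 43 = 99; q' = -146 + 7·142 = 848.
The subsidy expands output by 848 − 792 = 56 past the efficient level; on those units the gap between marginal cost and willingness to pay runs from 0 up to 43.
DWL = ½ × 43 × 56 = 1204.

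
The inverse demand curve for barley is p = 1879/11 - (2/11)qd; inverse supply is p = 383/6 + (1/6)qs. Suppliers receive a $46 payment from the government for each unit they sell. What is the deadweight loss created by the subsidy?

Deadweight loss = $3036

Pre-subsidy: 1879/11 - (2/11)q = 383/6 + (1/6)q gives q* = 307 and p* = 115.
With the subsidy, sellers receive ps = pb + 46 for each unit, where pb is the price buyers pay.
On the curves, pb = 1879/11 - (2/11)q and ps = 383/6 + (1/6)q; the wedge ps − pb = 46 gives 383/6 + (1/6)q − (1879/11 - (2/11)q) = 46, so q' = 439.
Then pb = 1879/11 − (2/11)·439 = 91 and ps = 383/6 + (1/6)·439 = 137.
The subsidy expands output by 439 − 307 = 132 past the efficient level; on those units the gap between marginal cost and willingness to pay runs from 0 up to 46.
DWL = ½ × 46 × 132 = 3036.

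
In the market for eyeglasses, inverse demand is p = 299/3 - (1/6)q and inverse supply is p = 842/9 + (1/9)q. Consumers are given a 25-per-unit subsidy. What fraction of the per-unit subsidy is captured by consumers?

Pre-subsidy: 299/3 - (1/6)q = 842/9 + (1/9)q gives q* = 22 and p* = 96.
With the rebate, buyers effectively pay pb = ps − 25, where ps is the price sellers receive.
On the curves, pb = 299/3 - (1/6)q and ps = 842/9 + (1/9)q; the wedge ps − pb = 25 gives 842/9 + (1/9)q − (299/3 - (1/6)q) = 25, so q' = 112.
Then pb = 299/3 − (1/6)·112 = 81 and ps = 842/9 + (1/9)·112 = 106.
Buyers' price falls by p* − pb = 96 − 81 = 15; sellers' price rises by ps − p* = 106 − 96 = 10.
So consumers capture 15/25 = 0.6 of each unit of subsidy.

Consumer share = 0.6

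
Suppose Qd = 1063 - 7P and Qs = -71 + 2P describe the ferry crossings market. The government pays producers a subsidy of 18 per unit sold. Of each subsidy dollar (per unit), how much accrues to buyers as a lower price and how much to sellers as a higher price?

Pre-subsidy: 1063 - 7P = -71 + 2P gives P* = 126, Q* = 181.
With the subsidy, sellers receive Ps = Pb + 18 for each unit, where Pb is the price buyers pay.
Supply in terms of Pb becomes Qs = -71 + 2(Pb + 18) = -35 + 2Pb. Setting this equal to demand: 1063 - 7Pb = -35 + 2Pb, so Pb = 122.
Sellers receive Ps = 122 + 18 = 140; Q' = 1063 − 7·122 = 209.
Buyers' price falls by P* − Pb = 126 − 122 = 4; sellers' price rises by Ps − P* = 140 − 126 = 14.

Buyers gain 4 per unit; sellers gain 14 per unit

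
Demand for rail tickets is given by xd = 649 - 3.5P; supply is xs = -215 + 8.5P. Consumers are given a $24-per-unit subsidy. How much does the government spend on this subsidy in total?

Government cost = $10956

Pre-subsidy: 649 - 3.5P = -215 + 8.5P gives P* = 72, x* = 397.
With the rebate, buyers effectively pay Pb = Ps − 24, where Ps is the price sellers receive.
Demand in terms of Ps becomes xd = 649 − 3.5(Ps − 24) = 733 - 3.5Ps. Setting this equal to supply: 733 - 3.5Ps = -215 + 8.5Ps, so Ps = 79.
Buyers pay Pb = 79 − 24 = 55; x' = -215 + 8.5·79 = 456.5.
Government outlay = subsidy × quantity = 24 × 456.5 = 10956.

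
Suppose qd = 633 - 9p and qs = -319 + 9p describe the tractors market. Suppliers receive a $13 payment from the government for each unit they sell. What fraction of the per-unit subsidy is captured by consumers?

Pre-subsidy: 633 - 9p = -319 + 9p gives p* = 476/9, q* = 157.
With the subsidy, sellers receive ps = pb + 13 for each unit, where pb is the price buyers pay.
Supply in terms of pb becomes qs = -319 + 9(pb + 13) = -202 + 9pb. Setting this equal to demand: 633 - 9pb = -202 + 9pb, so pb = 835/18.
Sellers receive ps = 835/18 + 13 = 1069/18; q' = 633 − 9·(835/18) = 215.5.
Buyers' price falls by p* − pb = 476/9 − 835/18 = 6.5; sellers' price rises by ps − p* = 1069/18 − 476/9 = 6.5.
So consumers capture 6.5/13 = 0.5 of each unit of subsidy.

Consumer share = 0.5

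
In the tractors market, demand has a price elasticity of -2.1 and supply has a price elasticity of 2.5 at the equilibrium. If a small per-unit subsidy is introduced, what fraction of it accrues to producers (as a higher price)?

For a small subsidy around the equilibrium, the benefit split depends on the relative slopes, which at a point are proportional to the elasticities.
Buyer share = εs/(εs + |εd|) = 2.5/(2.5 + 2.1) = 25/46; seller share = |εd|/(εs + |εd|) = 21/46.
So producers capture 21/46 of the subsidy.

Producer share = 21/46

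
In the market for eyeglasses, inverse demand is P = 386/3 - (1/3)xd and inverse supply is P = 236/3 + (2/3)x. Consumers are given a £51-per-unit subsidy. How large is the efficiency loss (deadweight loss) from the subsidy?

Pre-subsidy: 386/3 - (1/3)x = 236/3 + (2/3)x gives x* = 50 and P* = 112.
With the rebate, buyers effectively pay Pb = Ps − 51, where Ps is the price sellers receive.
On the curves, Pb = 386/3 - (1/3)x and Ps = 236/3 + (2/3)x; the wedge Ps − Pb = 51 gives 236/3 + (2/3)x − (386/3 - (1/3)x) = 51, so x' = 101.
Then Pb = 386/3 − (1/3)·101 = 95 and Ps = 236/3 + (2/3)·101 = 146.
The subsidy expands output by 101 − 50 = 51 past the efficient level; on those units the gap between marginal cost and willingness to pay runs from 0 up to 51.
DWL = ½ × 51 × 51 = 1300.5.

Deadweight loss = £1300.5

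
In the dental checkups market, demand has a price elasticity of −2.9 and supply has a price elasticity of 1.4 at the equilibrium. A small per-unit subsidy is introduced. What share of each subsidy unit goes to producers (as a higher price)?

For a small subsidy around the equilibrium, the benefit split depends on the relative slopes, which at a point are proportional to the elasticities.
Buyer share = εs/(εs + |εd|) = 1.4/(1.4 + 2.9) = 14/43; seller share = |εd|/(εs + |εd|) = 29/43.
So producers capture 29/43 of the subsidy.

Producer share = 29/43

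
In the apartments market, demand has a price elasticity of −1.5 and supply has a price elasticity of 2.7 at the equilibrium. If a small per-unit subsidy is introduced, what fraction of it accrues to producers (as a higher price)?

For a small subsidy around the equilibrium, the benefit split depends on the relative slopes, which at a point are proportional to the elasticities.
Buyer share = εs/(εs + |εd|) = 2.7/(2.7 + 1.5) = 9/14; seller share = |εd|/(εs + |εd|) = 5/14.
So producers capture 5/14 of the subsidy.

Producer share = 5/14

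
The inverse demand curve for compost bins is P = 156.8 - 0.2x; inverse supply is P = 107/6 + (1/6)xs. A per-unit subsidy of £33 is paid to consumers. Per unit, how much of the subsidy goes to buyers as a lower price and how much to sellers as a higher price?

Buyers gain £18 per unit; sellers gain £15 per unit

Pre-subsidy: 156.8 - 0.2x = 107/6 + (1/6)x gives x* = 379 and P* = 81.
With the rebate, buyers effectively pay Pb = Ps − 33, where Ps is the price sellers receive.
On the curves, Pb = 156.8 - 0.2x and Ps = 107/6 + (1/6)x; the wedge Ps − Pb = 33 gives 107/6 + (1/6)x − (156.8 - 0.2x) = 33, so x' = 469.
Then Pb = 156.8 − 0.2·469 = 63 and Ps = 107/6 + (1/6)·469 = 96.
Buyers' price falls by P* − Pb = 81 − 63 = 18; sellers' price rises by Ps − P* = 96 − 81 = 15.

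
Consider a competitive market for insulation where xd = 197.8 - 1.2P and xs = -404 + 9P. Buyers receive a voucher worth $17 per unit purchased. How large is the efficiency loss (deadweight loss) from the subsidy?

Deadweight loss = $153

Pre-subsidy: 197.8 - 1.2P = -404 + 9P gives P* = 59, x* = 127.
With the rebate, buyers effectively pay Pb = Ps − 17, where Ps is the price sellers receive.
Demand in terms of Ps becomes xd = 197.8 − 1.2(Ps − 17) = 218.2 - 1.2Ps. Setting this equal to supply: 218.2 - 1.2Ps = -404 + 9Ps, so Ps = 61.
Buyers pay Pb = 61 − 17 = 44; x' = -404 + 9·61 = 145.
The subsidy expands output by 145 − 127 = 18 past the efficient level; on those units the gap between marginal cost and willingness to pay runs from 0 up to 17.
DWL = ½ × 17 × 18 = 153.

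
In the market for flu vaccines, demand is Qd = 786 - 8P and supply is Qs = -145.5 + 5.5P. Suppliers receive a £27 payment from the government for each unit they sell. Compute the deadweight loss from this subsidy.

Deadweight loss = £1188

Pre-subsidy: 786 - 8P = -145.5 + 5.5P gives P* = 69, Q* = 234.
With the subsidy, sellers receive Ps = Pb + 27 for each unit, where Pb is the price buyers pay.
Supply in terms of Pb becomes Qs = -145.5 + 5.5(Pb + 27) = 3 + 5.5Pb. Setting this equal to demand: 786 - 8Pb = 3 + 5.5Pb, so Pb = 58.
Sellers receive Ps = 58 + 27 = 85; Q' = 786 − 8·58 = 322.
The subsidy expands output by 322 − 234 = 88 past the efficient level; on those units the gap between marginal cost and willingness to pay runs from 0 up to 27.
DWL = ½ × 27 × 88 = 1188.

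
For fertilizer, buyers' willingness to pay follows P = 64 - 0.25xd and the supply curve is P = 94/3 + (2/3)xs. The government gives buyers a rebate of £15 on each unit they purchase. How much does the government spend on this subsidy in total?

Government cost = £780

Pre-subsidy: 64 - 0.25x = 94/3 + (2/3)x gives x* = 392/11 and P* = 606/11.
With the rebate, buyers effectively pay Pb = Ps − 15, where Ps is the price sellers receive.
On the curves, Pb = 64 - 0.25x and Ps = 94/3 + (2/3)x; the wedge Ps − Pb = 15 gives 94/3 + (2/3)x − (64 - 0.25x) = 15, so x' = 52.
Then Pb = 64 − 0.25·52 = 51 and Ps = 94/3 + (2/3)·52 = 66.
Government outlay = subsidy × quantity = 15 × 52 = 780.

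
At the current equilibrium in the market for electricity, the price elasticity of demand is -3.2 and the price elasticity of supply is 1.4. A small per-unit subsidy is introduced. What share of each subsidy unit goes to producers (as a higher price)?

For a small subsidy around the equilibrium, the benefit split depends on the relative slopes, which at a point are proportional to the elasticities.
Buyer share = εs/(εs + |εd|) = 1.4/(1.4 + 3.2) = 7/23; seller share = |εd|/(εs + |εd|) = 16/23.
So producers capture 16/23 of the subsidy.

Producer share = 16/23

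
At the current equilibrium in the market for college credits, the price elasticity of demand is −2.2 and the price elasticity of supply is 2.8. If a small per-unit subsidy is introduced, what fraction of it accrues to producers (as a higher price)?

Producer share = 0.44

For a small subsidy around the equilibrium, the benefit split depends on the relative slopes, which at a point are proportional to the elasticities.
Buyer share = εs/(εs + |εd|) = 2.8/(2.8 + 2.2) = 0.56; seller share = |εd|/(εs + |εd|) = 0.44.
So producers capture 0.44 of the subsidy.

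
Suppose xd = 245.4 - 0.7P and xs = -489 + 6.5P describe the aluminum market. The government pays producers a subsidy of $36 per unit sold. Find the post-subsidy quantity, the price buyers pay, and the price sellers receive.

x' = 196.75; buyers pay $69.5; sellers receive $105.5

Pre-subsidy: 245.4 - 0.7P = -489 + 6.5P gives P* = 102, x* = 174.
With the subsidy, sellers receive Ps = Pb + 36 for each unit, where Pb is the price buyers pay.
Supply in terms of Pb becomes xs = -489 + 6.5(Pb + 36) = -255 + 6.5Pb. Setting this equal to demand: 245.4 - 0.7Pb = -255 + 6.5Pb, so Pb = 69.5.
Sellers receive Ps = 69.5 + 36 = 105.5; x' = 245.4 − 0.7·69.5 = 196.75.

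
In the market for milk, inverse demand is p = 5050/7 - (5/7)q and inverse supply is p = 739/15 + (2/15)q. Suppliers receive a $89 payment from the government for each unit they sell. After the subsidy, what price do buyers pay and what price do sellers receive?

Pre-subsidy: 5050/7 - (5/7)q = 739/15 + (2/15)q gives q* = 793 and p* = 155.
With the subsidy, sellers receive ps = pb + 89 for each unit, where pb is the price buyers pay.
On the curves, pb = 5050/7 - (5/7)q and ps = 739/15 + (2/15)q; the wedge ps − pb = 89 gives 739/15 + (2/15)q − (5050/7 - (5/7)q) = 89, so q' = 898.
Then pb = 5050/7 − (5/7)·898 = 80 and ps = 739/15 + (2/15)·898 = 169.

Buyers pay $80; sellers receive $169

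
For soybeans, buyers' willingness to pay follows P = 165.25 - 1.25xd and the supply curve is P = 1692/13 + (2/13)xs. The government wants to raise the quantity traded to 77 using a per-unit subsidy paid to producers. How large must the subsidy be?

At x = 77, from the demand curve buyers pay Pb = 165.25 − 1.25·77 = 69; from the supply curve sellers need Ps = 1692/13 + (2/13)·77 = 142.
The subsidy must fill the gap: s = Ps − Pb = 142 − 69 = 73.

Required subsidy s = 73 per unit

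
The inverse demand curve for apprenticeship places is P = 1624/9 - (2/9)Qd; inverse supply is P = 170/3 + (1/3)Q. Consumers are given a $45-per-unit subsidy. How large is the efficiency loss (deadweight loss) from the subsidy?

Pre-subsidy: 1624/9 - (2/9)Q = 170/3 + (1/3)Q gives Q* = 222.8 and P* = 1964/15.
With the rebate, buyers effectively pay Pb = Ps − 45, where Ps is the price sellers receive.
On the curves, Pb = 1624/9 - (2/9)Q and Ps = 170/3 + (1/3)Q; the wedge Ps − Pb = 45 gives 170/3 + (1/3)Q − (1624/9 - (2/9)Q) = 45, so Q' = 303.8.
Then Pb = 1624/9 − (2/9)·303.8 = 1694/15 and Ps = 170/3 + (1/3)·303.8 = 2369/15.
The subsidy expands output by 303.8 − 222.8 = 81 past the efficient level; on those units the gap between marginal cost and willingness to pay runs from 0 up to 45.
DWL = ½ × 45 × 81 = 1822.5.

Deadweight loss = $1822.5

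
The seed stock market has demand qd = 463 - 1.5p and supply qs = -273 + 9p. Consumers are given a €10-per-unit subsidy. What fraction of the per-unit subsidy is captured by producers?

Producer share = 1/7

Pre-subsidy: 463 - 1.5p = -273 + 9p gives p* = 1472/21, q* = 2505/7.
With the rebate, buyers effectively pay pb = ps − 10, where ps is the price sellers receive.
Demand in terms of ps becomes qd = 463 − 1.5(ps − 10) = 478 - 1.5ps. Setting this equal to supply: 478 - 1.5ps = -273 + 9ps, so ps = 1502/21.
Buyers pay pb = 1502/21 − 10 = 1292/21; q' = -273 + 9·(1502/21) = 2595/7.
Buyers' price falls by p* − pb = 1472/21 − 1292/21 = 60/7; sellers' price rises by ps − p* = 1502/21 − 1472/21 = 10/7.
So producers capture (10/7)/10 = 1/7 of each unit of subsidy.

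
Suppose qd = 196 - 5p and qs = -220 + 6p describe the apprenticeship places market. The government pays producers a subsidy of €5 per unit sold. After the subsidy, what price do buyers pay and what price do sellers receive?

Pre-subsidy: 196 - 5p = -220 + 6p gives p* = 416/11, q* = 76/11.
With the subsidy, sellers receive ps = pb + 5 for each unit, where pb is the price buyers pay.
Supply in terms of pb becomes qs = -220 + 6(pb + 5) = -190 + 6pb. Setting this equal to demand: 196 - 5pb = -190 + 6pb, so pb = 386/11.
Sellers receive ps = 386/11 + 5 = 441/11; q' = 196 − 5·(386/11) = 226/11.

Buyers pay 386/11; sellers receive 441/11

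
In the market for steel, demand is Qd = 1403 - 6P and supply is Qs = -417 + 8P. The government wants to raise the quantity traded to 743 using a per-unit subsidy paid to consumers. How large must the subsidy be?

Required subsidy s = 35 per unit

At Q = 743, invert demand for the buyer price: Pb = (1403 − 743)/6 = 110; invert supply for the seller price: Ps = (743 − (-417))/8 = 145.
The subsidy must fill the gap: s = Ps − Pb = 145 − 110 = 35.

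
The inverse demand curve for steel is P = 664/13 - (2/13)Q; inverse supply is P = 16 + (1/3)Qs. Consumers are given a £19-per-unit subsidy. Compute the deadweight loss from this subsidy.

Pre-subsidy: 664/13 - (2/13)Q = 16 + (1/3)Q gives Q* = 72 and P* = 40.
With the rebate, buyers effectively pay Pb = Ps − 19, where Ps is the price sellers receive.
On the curves, Pb = 664/13 - (2/13)Q and Ps = 16 + (1/3)Q; the wedge Ps − Pb = 19 gives 16 + (1/3)Q − (664/13 - (2/13)Q) = 19, so Q' = 111.
Then Pb = 664/13 − (2/13)·111 = 34 and Ps = 16 + (1/3)·111 = 53.
The subsidy expands output by 111 − 72 = 39 past the efficient level; on those units the gap between marginal cost and willingness to pay runs from 0 up to 19.
DWL = ½ × 19 × 39 = 370.5.

Deadweight loss = £370.5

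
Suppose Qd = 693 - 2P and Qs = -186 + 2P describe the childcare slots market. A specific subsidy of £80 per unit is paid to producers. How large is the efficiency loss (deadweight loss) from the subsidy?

Deadweight loss = £3200

Pre-subsidy: 693 - 2P = -186 + 2P gives P* = 219.75, Q* = 253.5.
With the subsidy, sellers receive Ps = Pb + 80 for each unit, where Pb is the price buyers pay.
Supply in terms of Pb becomes Qs = -186 + 2(Pb + 80) = -26 + 2Pb. Setting this equal to demand: 693 - 2Pb = -26 + 2Pb, so Pb = 179.75.
Sellers receive Ps = 179.75 + 80 = 259.75; Q' = 693 − 2·179.75 = 333.5.
The subsidy expands output by 333.5 − 253.5 = 80 past the efficient level; on those units the gap between marginal cost and willingness to pay runs from 0 up to 80.
DWL = ½ × 80 × 80 = 3200.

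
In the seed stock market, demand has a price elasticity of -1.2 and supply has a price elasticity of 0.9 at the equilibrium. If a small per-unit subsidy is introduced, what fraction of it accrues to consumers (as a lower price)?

Consumer share = 3/7

For a small subsidy around the equilibrium, the benefit split depends on the relative slopes, which at a point are proportional to the elasticities.
Buyer share = εs/(εs + |εd|) = 0.9/(0.9 + 1.2) = 3/7; seller share = |εd|/(εs + |εd|) = 4/7.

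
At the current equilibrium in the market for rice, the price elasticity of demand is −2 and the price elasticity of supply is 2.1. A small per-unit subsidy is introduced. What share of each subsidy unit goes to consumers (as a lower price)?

Consumer share = 21/41

For a small subsidy around the equilibrium, the benefit split depends on the relative slopes, which at a point are proportional to the elasticities.
Buyer share = εs/(εs + |εd|) = 2.1/(2.1 + 2) = 21/41; seller share = |εd|/(εs + |εd|) = 20/41.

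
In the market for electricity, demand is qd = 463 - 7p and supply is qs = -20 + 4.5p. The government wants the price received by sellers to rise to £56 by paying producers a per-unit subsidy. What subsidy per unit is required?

At a seller price of 56, quantity supplied is -20 + 4.5·56 = 232.
Buyers absorb 232 only when they pay pb with 463 − 7·pb = 232, i.e. pb = 33.
s = ps − pb = 56 − 33 = 23.

Required subsidy s = £23 per unit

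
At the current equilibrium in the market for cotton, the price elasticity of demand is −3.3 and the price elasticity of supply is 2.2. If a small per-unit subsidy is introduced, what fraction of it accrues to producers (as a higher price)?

For a small subsidy around the equilibrium, the benefit split depends on the relative slopes, which at a point are proportional to the elasticities.
Buyer share = εs/(εs + |εd|) = 2.2/(2.2 + 3.3) = 0.4; seller share = |εd|/(εs + |εd|) = 0.6.
So producers capture 0.6 of the subsidy.

Producer share = 0.6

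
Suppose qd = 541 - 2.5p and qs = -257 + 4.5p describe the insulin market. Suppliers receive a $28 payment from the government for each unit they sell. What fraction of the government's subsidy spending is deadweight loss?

DWL / government spending = 45/602

Pre-subsidy: 541 - 2.5p = -257 + 4.5p gives p* = 114, q* = 256.
With the subsidy, sellers receive ps = pb + 28 for each unit, where pb is the price buyers pay.
Supply in terms of pb becomes qs = -257 + 4.5(pb + 28) = -131 + 4.5pb. Setting this equal to demand: 541 - 2.5pb = -131 + 4.5pb, so pb = 96.
Sellers receive ps = 96 + 28 = 124; q' = 541 − 2.5·96 = 301.
ΔCS = ½(256 + 301)(114 − 96) = 5013; ΔPS = ½(256 + 301)(124 − 114) = 2785.
Government spending = 28 × 301 = 8428.
DWL = ½ × 28 × (301 − 256) = 630; fraction = 630 / 8428 = 45/602.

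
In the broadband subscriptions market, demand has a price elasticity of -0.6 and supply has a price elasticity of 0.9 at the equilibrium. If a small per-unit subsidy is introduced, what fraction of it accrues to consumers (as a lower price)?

Consumer share = 0.6

For a small subsidy around the equilibrium, the benefit split depends on the relative slopes, which at a point are proportional to the elasticities.
Buyer share = εs/(εs + |εd|) = 0.9/(0.9 + 0.6) = 0.6; seller share = |εd|/(εs + |εd|) = 0.4.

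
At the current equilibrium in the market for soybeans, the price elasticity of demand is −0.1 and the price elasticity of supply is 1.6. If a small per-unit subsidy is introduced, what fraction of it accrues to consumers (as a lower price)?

For a small subsidy around the equilibrium, the benefit split depends on the relative slopes, which at a point are proportional to the elasticities.
Buyer share = εs/(εs + |εd|) = 1.6/(1.6 + 0.1) = 16/17; seller share = |εd|/(εs + |εd|) = 1/17.

Consumer share = 16/17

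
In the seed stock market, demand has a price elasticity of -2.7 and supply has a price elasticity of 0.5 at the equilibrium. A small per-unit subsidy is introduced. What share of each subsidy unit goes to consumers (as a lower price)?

Consumer share = 0.15625

For a small subsidy around the equilibrium, the benefit split depends on the relative slopes, which at a point are proportional to the elasticities.
Buyer share = εs/(εs + |εd|) = 0.5/(0.5 + 2.7) = 0.15625; seller share = |εd|/(εs + |εd|) = 0.84375.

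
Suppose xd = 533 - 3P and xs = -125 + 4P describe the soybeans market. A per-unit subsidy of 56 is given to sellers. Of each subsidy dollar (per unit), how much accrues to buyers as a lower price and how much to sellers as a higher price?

Buyers gain 32 per unit; sellers gain 24 per unit

Pre-subsidy: 533 - 3P = -125 + 4P gives P* = 94, x* = 251.
With the subsidy, sellers receive Ps = Pb + 56 for each unit, where Pb is the price buyers pay.
Supply in terms of Pb becomes xs = -125 + 4(Pb + 56) = 99 + 4Pb. Setting this equal to demand: 533 - 3Pb = 99 + 4Pb, so Pb = 62.
Sellers receive Ps = 62 + 56 = 118; x' = 533 − 3·62 = 347.
Buyers' price falls by P* − Pb = 94 − 62 = 32; sellers' price rises by Ps − P* = 118 − 94 = 24.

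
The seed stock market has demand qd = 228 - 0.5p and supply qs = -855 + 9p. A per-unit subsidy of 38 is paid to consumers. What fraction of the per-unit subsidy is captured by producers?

Pre-subsidy: 228 - 0.5p = -855 + 9p gives p* = 114, q* = 171.
With the rebate, buyers effectively pay pb = ps − 38, where ps is the price sellers receive.
Demand in terms of ps becomes qd = 228 − 0.5(ps − 38) = 247 - 0.5ps. Setting this equal to supply: 247 - 0.5ps = -855 + 9ps, so ps = 116.
Buyers pay pb = 116 − 38 = 78; q' = -855 + 9·116 = 189.
Buyers' price falls by p* − pb = 114 − 78 = 36; sellers' price rises by ps − p* = 116 − 114 = 2.
So producers capture 2/38 = 1/19 of each unit of subsidy.

Producer share = 1/19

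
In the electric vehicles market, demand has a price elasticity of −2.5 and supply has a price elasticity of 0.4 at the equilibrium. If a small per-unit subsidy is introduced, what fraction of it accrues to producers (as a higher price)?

Producer share = 25/29

For a small subsidy around the equilibrium, the benefit split depends on the relative slopes, which at a point are proportional to the elasticities.
Buyer share = εs/(εs + |εd|) = 0.4/(0.4 + 2.5) = 4/29; seller share = |εd|/(εs + |εd|) = 25/29.
So producers capture 25/29 of the subsidy.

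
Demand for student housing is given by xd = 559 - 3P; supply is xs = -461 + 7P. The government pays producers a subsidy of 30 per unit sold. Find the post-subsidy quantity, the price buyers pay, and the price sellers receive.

Pre-subsidy: 559 - 3P = -461 + 7P gives P* = 102, x* = 253.
With the subsidy, sellers receive Ps = Pb + 30 for each unit, where Pb is the price buyers pay.
Supply in terms of Pb becomes xs = -461 + 7(Pb + 30) = -251 + 7Pb. Setting this equal to demand: 559 - 3Pb = -251 + 7Pb, so Pb = 81.
Sellers receive Ps = 81 + 30 = 111; x' = 559 − 3·81 = 316.

x' = 316; buyers pay 81; sellers receive 111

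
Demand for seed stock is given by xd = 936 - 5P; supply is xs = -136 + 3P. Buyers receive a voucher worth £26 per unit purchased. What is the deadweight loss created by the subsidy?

Deadweight loss = £633.75

Pre-subsidy: 936 - 5P = -136 + 3P gives P* = 134, x* = 266.
With the rebate, buyers effectively pay Pb = Ps − 26, where Ps is the price sellers receive.
Demand in terms of Ps becomes xd = 936 − 5(Ps − 26) = 1066 - 5Ps. Setting this equal to supply: 1066 - 5Ps = -136 + 3Ps, so Ps = 150.25.
Buyers pay Pb = 150.25 − 26 = 124.25; x' = -136 + 3·150.25 = 314.75.
The subsidy expands output by 314.75 − 266 = 48.75 past the efficient level; on those units the gap between marginal cost and willingness to pay runs from 0 up to 26.
DWL = ½ × 26 × 48.75 = 633.75.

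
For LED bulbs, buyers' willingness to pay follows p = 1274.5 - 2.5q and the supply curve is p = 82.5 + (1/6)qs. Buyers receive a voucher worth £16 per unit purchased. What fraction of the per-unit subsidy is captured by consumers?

Consumer share = 0.9375

Pre-subsidy: 1274.5 - 2.5q = 82.5 + (1/6)q gives q* = 447 and p* = 157.
With the rebate, buyers effectively pay pb = ps − 16, where ps is the price sellers receive.
On the curves, pb = 1274.5 - 2.5q and ps = 82.5 + (1/6)q; the wedge ps − pb = 16 gives 82.5 + (1/6)q − (1274.5 - 2.5q) = 16, so q' = 453.
Then pb = 1274.5 − 2.5·453 = 142 and ps = 82.5 + (1/6)·453 = 158.
Buyers' price falls by p* − pb = 157 − 142 = 15; sellers' price rises by ps − p* = 158 − 157 = 1.
So consumers capture 15/16 = 0.9375 of each unit of subsidy.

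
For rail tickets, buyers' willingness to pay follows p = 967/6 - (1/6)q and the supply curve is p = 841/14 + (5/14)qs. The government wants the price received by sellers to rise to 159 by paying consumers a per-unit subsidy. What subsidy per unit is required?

Required subsidy s = 44 per unit

At a seller price of 159, quantity supplied is -168.2 + 2.8·159 = 277.
Buyers absorb 277 only when they pay pb = 967/6 − (1/6)·277 = 115.
s = ps − pb = 159 − 115 = 44.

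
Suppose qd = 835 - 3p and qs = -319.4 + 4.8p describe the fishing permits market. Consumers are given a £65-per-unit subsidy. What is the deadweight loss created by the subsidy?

Pre-subsidy: 835 - 3p = -319.4 + 4.8p gives p* = 148, q* = 391.
With the rebate, buyers effectively pay pb = ps − 65, where ps is the price sellers receive.
Demand in terms of ps becomes qd = 835 − 3(ps − 65) = 1030 - 3ps. Setting this equal to supply: 1030 - 3ps = -319.4 + 4.8ps, so ps = 173.
Buyers pay pb = 173 − 65 = 108; q' = -319.4 + 4.8·173 = 511.
The subsidy expands output by 511 − 391 = 120 past the efficient level; on those units the gap between marginal cost and willingness to pay runs from 0 up to 65.
DWL = ½ × 65 × 120 = 3900.

Deadweight loss = £3900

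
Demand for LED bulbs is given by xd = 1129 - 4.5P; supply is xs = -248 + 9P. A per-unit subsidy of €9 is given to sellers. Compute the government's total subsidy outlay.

Pre-subsidy: 1129 - 4.5P = -248 + 9P gives P* = 102, x* = 670.
With the subsidy, sellers receive Ps = Pb + 9 for each unit, where Pb is the price buyers pay.
Supply in terms of Pb becomes xs = -248 + 9(Pb + 9) = -167 + 9Pb. Setting this equal to demand: 1129 - 4.5Pb = -167 + 9Pb, so Pb = 96.
Sellers receive Ps = 96 + 9 = 105; x' = 1129 − 4.5·96 = 697.
Government outlay = subsidy × quantity = 9 × 697 = 6273.

Government cost = €6273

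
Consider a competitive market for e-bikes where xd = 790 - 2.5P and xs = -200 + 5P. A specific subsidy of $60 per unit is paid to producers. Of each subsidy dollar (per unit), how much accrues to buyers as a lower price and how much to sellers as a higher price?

Buyers gain $40 per unit; sellers gain $20 per unit

Pre-subsidy: 790 - 2.5P = -200 + 5P gives P* = 132, x* = 460.
With the subsidy, sellers receive Ps = Pb + 60 for each unit, where Pb is the price buyers pay.
Supply in terms of Pb becomes xs = -200 + 5(Pb + 60) = 100 + 5Pb. Setting this equal to demand: 790 - 2.5Pb = 100 + 5Pb, so Pb = 92.
Sellers receive Ps = 92 + 60 = 152; x' = 790 − 2.5·92 = 560.
Buyers' price falls by P* − Pb = 132 − 92 = 40; sellers' price rises by Ps − P* = 152 − 132 = 20.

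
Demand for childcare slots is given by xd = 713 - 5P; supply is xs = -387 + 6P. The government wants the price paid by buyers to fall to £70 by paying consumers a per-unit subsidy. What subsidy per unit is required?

At a buyer price of 70, quantity demanded is 713 − 5·70 = 363.
Sellers supply 363 only when they receive Ps with -387 + 6·Ps = 363, i.e. Ps = 125.
s = Ps − Pb = 125 − 70 = 55.

Required subsidy s = £55 per unit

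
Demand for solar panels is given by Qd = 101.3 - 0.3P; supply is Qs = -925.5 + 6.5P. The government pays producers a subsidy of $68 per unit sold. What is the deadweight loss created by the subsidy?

Deadweight loss = $663

Pre-subsidy: 101.3 - 0.3P = -925.5 + 6.5P gives P* = 151, Q* = 56.
With the subsidy, sellers receive Ps = Pb + 68 for each unit, where Pb is the price buyers pay.
Supply in terms of Pb becomes Qs = -925.5 + 6.5(Pb + 68) = -483.5 + 6.5Pb. Setting this equal to demand: 101.3 - 0.3Pb = -483.5 + 6.5Pb, so Pb = 86.
Sellers receive Ps = 86 + 68 = 154; Q' = 101.3 − 0.3·86 = 75.5.
The subsidy expands output by 75.5 − 56 = 19.5 past the efficient level; on those units the gap between marginal cost and willingness to pay runs from 0 up to 68.
DWL = ½ × 68 × 19.5 = 663.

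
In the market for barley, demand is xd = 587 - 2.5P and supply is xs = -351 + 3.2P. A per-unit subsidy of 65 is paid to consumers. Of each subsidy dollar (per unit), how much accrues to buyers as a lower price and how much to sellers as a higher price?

Pre-subsidy: 587 - 2.5P = -351 + 3.2P gives P* = 9380/57, x* = 10009/57.
With the rebate, buyers effectively pay Pb = Ps − 65, where Ps is the price sellers receive.
Demand in terms of Ps becomes xd = 587 − 2.5(Ps − 65) = 749.5 - 2.5Ps. Setting this equal to supply: 749.5 - 2.5Ps = -351 + 3.2Ps, so Ps = 11005/57.
Buyers pay Pb = 11005/57 − 65 = 7300/57; x' = -351 + 3.2·(11005/57) = 15209/57.
Buyers' price falls by P* − Pb = 9380/57 − 7300/57 = 2080/57; sellers' price rises by Ps − P* = 11005/57 − 9380/57 = 1625/57.

Buyers gain 2080/57 per unit; sellers gain 1625/57 per unit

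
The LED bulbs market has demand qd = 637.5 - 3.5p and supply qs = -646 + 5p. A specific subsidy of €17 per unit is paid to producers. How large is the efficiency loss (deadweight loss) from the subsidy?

Deadweight loss = €297.5

Pre-subsidy: 637.5 - 3.5p = -646 + 5p gives p* = 151, q* = 109.
With the subsidy, sellers receive ps = pb + 17 for each unit, where pb is the price buyers pay.
Supply in terms of pb becomes qs = -646 + 5(pb + 17) = -561 + 5pb. Setting this equal to demand: 637.5 - 3.5pb = -561 + 5pb, so pb = 141.
Sellers receive ps = 141 + 17 = 158; q' = 637.5 − 3.5·141 = 144.
The subsidy expands output by 144 − 109 = 35 past the efficient level; on those units the gap between marginal cost and willingness to pay runs from 0 up to 17.
DWL = ½ × 17 × 35 = 297.5.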